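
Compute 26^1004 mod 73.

By repeated squaring mod 73: 26^1≡26, 26^2≡19, 26^4≡69, 26^8≡16, 26^16≡37, 26^32≡55, 26^64≡32, 26^128≡2, 26^256≡4, 26^512≡16.
1004 = 4 + 8 + 32 + 64 + 128 + 256 + 512, so 26^1004 ≡ 69·16·55·32·2·4·16 ≡ 18 (mod 73).

18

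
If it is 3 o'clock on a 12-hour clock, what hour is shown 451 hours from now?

10

451 − 37·12 = 7, so 451 ≡ 7 (mod 12).
3 + 7 → 10 on a 12-hour dial.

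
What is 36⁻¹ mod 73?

71

73 = 2·36 + 1
36 = 36·1 + 0
Back-substituting gives 36·71 ≡ 1 (mod 73).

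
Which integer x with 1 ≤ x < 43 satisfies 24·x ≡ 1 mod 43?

24·9 = 216 = 5·43 + 1, so 24⁻¹ ≡ 9 (mod 43).

9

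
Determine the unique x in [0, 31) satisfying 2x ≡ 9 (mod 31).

2⁻¹ ≡ 16 (mod 31) because 2·16 = 32 = 1·31 + 1.
Multiplying both sides by 16: x ≡ 16·9 = 144 ≡ 20 (mod 31).

20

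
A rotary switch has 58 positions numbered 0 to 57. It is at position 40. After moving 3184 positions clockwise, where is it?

3184 − 54·58 = 52, so 3184 ≡ 52 (mod 58).
(40 + 52) mod 58 = 34.

34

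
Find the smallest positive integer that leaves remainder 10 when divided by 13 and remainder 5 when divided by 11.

49

x ≡ 5 (mod 11) gives x ∈ {5, 16, 27, 38, 49}.
The first of these with x mod 13 = 10 is 49.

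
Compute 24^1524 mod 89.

25

By repeated squaring mod 89: 24^1≡24, 24^2≡42, 24^4≡73, 24^8≡78, 24^16≡32, 24^32≡45, 24^64≡67, 24^128≡39, 24^256≡8, 24^512≡64, 24^1024≡2.
1524 = 4 + 16 + 32 + 64 + 128 + 256 + 1024, so 24^1524 ≡ 73·32·45·67·39·8·2 ≡ 25 (mod 89).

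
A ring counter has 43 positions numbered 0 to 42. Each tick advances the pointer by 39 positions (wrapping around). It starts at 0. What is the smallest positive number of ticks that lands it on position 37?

23

39⁻¹ ≡ 32 (mod 43) because 39·32 = 1248 = 29·43 + 1.
So x ≡ 32·37 = 1184 ≡ 23 (mod 43).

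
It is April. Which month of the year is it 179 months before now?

May

179 − 14·12 = 11, so 179 ≡ 11 (mod 12).
April − 11 months → May.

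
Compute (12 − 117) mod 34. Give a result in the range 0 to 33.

31

Dividing 117 by 34 gives quotient 3 and remainder 15.
(12 − 15) mod 34 = 31.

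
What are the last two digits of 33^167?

77

Successive squares of 33 mod 100: 33^1≡33, 33^2≡89, 33^4≡21, 33^8≡41, 33^16≡81, 33^32≡61, 33^64≡21, 33^128≡41.
Since 167 = 1 + 2 + 4 + 32 + 128 in binary, 33^167 ≡ 33·89·21·61·41 ≡ 77 (mod 100).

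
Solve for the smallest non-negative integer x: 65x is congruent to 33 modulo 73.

65⁻¹ ≡ 9 (mod 73) because 65·9 = 585 = 8·73 + 1.
So x ≡ 9·33 = 297 ≡ 5 (mod 73).

5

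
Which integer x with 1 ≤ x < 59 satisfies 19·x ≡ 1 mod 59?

28

59 = 3·19 + 2
19 = 9·2 + 1
2 = 2·1 + 0
Back-substituting gives 19·28 ≡ 1 (mod 59).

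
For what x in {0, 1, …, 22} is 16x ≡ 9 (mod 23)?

16⁻¹ ≡ 13 (mod 23) because 16·13 = 208 = 9·23 + 1.
So x ≡ 13·9 = 117 ≡ 2 (mod 23).

2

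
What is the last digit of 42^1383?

Powers of 2 mod 10 repeat with period 4: 2, 4, 8, 6.
1383 leaves remainder 3 on division by 4, so 42^1383 ends in 8.

8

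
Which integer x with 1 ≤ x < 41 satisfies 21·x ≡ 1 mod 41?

2

41 = 1·21 + 20
21 = 1·20 + 1
20 = 20·1 + 0
Back-substituting gives 21·2 ≡ 1 (mod 41).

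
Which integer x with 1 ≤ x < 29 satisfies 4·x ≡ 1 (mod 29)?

4·22 = 88 = 3·29 + 1, so 4⁻¹ ≡ 22 (mod 29).

22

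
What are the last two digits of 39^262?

Square-and-reduce mod 100: 39^1≡39, 39^2≡21, 39^4≡41, 39^8≡81, 39^16≡61, 39^32≡21, 39^64≡41, 39^128≡81, 39^256≡61.
262 = 2 + 4 + 256, so 39^262 ≡ 21·41·61 ≡ 21 (mod 100).

21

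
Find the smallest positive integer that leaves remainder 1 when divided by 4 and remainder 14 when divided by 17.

x ≡ 1 (mod 4) gives x ∈ {1, 5, 9, 13, 17, 21, 25, 29, …}.
The first of these with x mod 17 = 14 is 65.

65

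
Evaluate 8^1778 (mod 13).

Square-and-reduce mod 13: 8^1≡8, 8^2≡12, 8^4≡1, 8^8≡1, 8^16≡1, 8^32≡1, 8^64≡1, 8^128≡1, 8^256≡1, 8^512≡1, 8^1024≡1.
Since 1778 = 2 + 16 + 32 + 64 + 128 + 512 + 1024 in binary, 8^1778 ≡ 12·1·1·1·1·1·1 ≡ 12 (mod 13).

12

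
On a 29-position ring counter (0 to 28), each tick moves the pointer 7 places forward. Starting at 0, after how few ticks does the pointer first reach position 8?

The inverse of 7 mod 29 is 25 (since 7·25 = 175 ≡ 1).
Multiplying both sides by 25: x ≡ 25·8 = 200 ≡ 26 (mod 29).

26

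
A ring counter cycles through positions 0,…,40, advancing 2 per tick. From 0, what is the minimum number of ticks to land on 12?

The inverse of 2 mod 41 is 21 (since 2·21 = 42 ≡ 1).
Multiplying both sides by 21: x ≡ 21·12 = 252 ≡ 6 (mod 41).

6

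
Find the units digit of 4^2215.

Powers of 4 mod 10 repeat with period 2: 4, 6.
2215 mod 2 = 1, so the last digit matches 4^1 = 4.

4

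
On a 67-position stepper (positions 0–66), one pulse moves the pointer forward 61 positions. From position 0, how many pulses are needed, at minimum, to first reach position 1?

67 = 1·61 + 6
61 = 10·6 + 1
6 = 6·1 + 0
Back-substituting gives 61·11 ≡ 1 (mod 67).

11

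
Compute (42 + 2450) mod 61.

Dividing 2450 by 61 gives quotient 40 and remainder 10.
(42 + 10) mod 61 = 52.

52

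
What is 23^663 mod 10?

The units digit of 23^n cycles with period 4: 3, 9, 7, 1, …
663 mod 4 = 3, so the last digit matches 3^3 = 7.

7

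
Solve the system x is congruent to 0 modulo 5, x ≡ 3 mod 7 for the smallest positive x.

x ≡ 0 (mod 5) gives x ∈ {0, 5, 10}.
The first of these with x mod 7 = 3 is 10.

10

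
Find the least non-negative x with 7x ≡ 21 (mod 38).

7⁻¹ ≡ 11 (mod 38) because 7·11 = 77 = 2·38 + 1.
Multiplying both sides by 11: x ≡ 11·21 = 231 ≡ 3 (mod 38).
Check: 7·3 = 21 = 0·38 + 21.

3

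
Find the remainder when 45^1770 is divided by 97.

70

Square-and-reduce mod 97: 45^1≡45, 45^2≡85, 45^4≡47, 45^8≡75, 45^16≡96, 45^32≡1, 45^64≡1, 45^128≡1, 45^256≡1, 45^512≡1, 45^1024≡1.
Since 1770 = 2 + 8 + 32 + 64 + 128 + 512 + 1024 in binary, 45^1770 ≡ 85·75·1·1·1·1·1 ≡ 70 (mod 97).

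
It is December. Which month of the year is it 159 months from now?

March

159 − 13·12 = 3, so 159 ≡ 3 (mod 12).
December + 3 months → March.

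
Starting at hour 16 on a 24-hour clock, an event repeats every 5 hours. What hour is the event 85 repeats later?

85·5 = 425.
425 − 17·24 = 17, so 425 ≡ 17 (mod 24).
(16 + 17) mod 24 = 9.

9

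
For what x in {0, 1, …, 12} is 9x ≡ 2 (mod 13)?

6

9⁻¹ ≡ 3 (mod 13) because 9·3 = 27 = 2·13 + 1.
Multiplying both sides by 3: x ≡ 3·2 = 6 ≡ 6 (mod 13).
Check: 9·6 = 54 = 4·13 + 2.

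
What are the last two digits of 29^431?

Square-and-reduce mod 100: 29^1≡29, 29^2≡41, 29^4≡81, 29^8≡61, 29^16≡21, 29^32≡41, 29^64≡81, 29^128≡61, 29^256≡21.
431 = 1 + 2 + 4 + 8 + 32 + 128 + 256, so 29^431 ≡ 29·41·81·61·41·61·21 ≡ 29 (mod 100).

29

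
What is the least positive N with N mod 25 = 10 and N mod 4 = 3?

35

x ≡ 3 (mod 4) gives x ∈ {3, 7, 11, 15, 19, 23, 27, 31, …}.
The first of these with x mod 25 = 10 is 35.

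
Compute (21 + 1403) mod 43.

5

1403 = 32·43 + 27, so 1403 mod 43 = 27.
(21 + 27) mod 43 = 5.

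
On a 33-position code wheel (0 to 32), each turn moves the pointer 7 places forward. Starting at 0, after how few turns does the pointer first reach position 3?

24

The inverse of 7 mod 33 is 19 (since 7·19 = 133 ≡ 1).
Multiplying both sides by 19: x ≡ 19·3 = 57 ≡ 24 (mod 33).
Check: 7·24 = 168 = 5·33 + 3.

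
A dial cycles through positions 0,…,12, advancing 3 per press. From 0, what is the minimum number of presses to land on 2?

3⁻¹ ≡ 9 (mod 13) because 3·9 = 27 = 2·13 + 1.
So x ≡ 9·2 = 18 ≡ 5 (mod 13).
Check: 3·5 = 15 = 1·13 + 2.

5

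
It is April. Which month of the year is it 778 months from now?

February

Dividing 778 by 12 gives quotient 64 and remainder 10.
April + 10 months → February.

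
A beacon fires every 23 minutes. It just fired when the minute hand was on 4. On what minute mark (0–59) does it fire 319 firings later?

319·23 = 7337.
7337 = 122·60 + 17, so 7337 mod 60 = 17.
(4 + 17) mod 60 = 21.

21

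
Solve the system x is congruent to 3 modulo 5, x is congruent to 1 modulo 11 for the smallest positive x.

23

Since 11·1 ≡ 1 (mod 5), take x = 1 + 11·((3−1)·1 mod 5) = 1 + 11·2 = 23.
Check: 23 mod 5 = 3, 23 mod 11 = 1.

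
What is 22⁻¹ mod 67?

64

22·64 = 1408 = 21·67 + 1, so 22⁻¹ ≡ 64 (mod 67).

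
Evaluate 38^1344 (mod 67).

1

By repeated squaring mod 67: 38^1≡38, 38^2≡37, 38^4≡29, 38^8≡37, 38^16≡29, 38^32≡37, 38^64≡29, 38^128≡37, 38^256≡29, 38^512≡37, 38^1024≡29.
1344 = 64 + 256 + 1024, so 38^1344 ≡ 29·29·29 ≡ 1 (mod 67).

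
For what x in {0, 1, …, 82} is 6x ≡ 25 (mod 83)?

The inverse of 6 mod 83 is 14 (since 6·14 = 84 ≡ 1).
So x ≡ 14·25 = 350 ≡ 18 (mod 83).
Check: 6·18 = 108 = 1·83 + 25.

18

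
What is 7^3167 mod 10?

Powers of 7 mod 10 repeat with period 4: 7, 9, 3, 1.
3167 mod 4 = 3, so the last digit matches 7^3 = 3.

3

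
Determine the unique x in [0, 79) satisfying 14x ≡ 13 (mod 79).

63

The inverse of 14 mod 79 is 17 (since 14·17 = 238 ≡ 1).
So x ≡ 17·13 = 221 ≡ 63 (mod 79).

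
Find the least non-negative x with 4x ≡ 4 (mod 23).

1

4⁻¹ ≡ 6 (mod 23) because 4·6 = 24 = 1·23 + 1.
Multiplying both sides by 6: x ≡ 6·4 = 24 ≡ 1 (mod 23).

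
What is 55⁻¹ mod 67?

39

55·39 = 2145 = 32·67 + 1, so 55⁻¹ ≡ 39 (mod 67).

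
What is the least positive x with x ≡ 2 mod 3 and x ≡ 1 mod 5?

Since 5·2 ≡ 1 (mod 3), take x = 1 + 5·((2−1)·2 mod 3) = 1 + 5·2 = 11.
Check: 11 mod 3 = 2, 11 mod 5 = 1.

11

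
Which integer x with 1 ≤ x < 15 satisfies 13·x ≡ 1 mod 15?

7

13·7 = 91 = 6·15 + 1, so 13⁻¹ ≡ 7 (mod 15).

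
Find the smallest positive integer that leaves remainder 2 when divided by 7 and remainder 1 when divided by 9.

x ≡ 2 (mod 7) gives x ∈ {2, 9, 16, 23, 30, 37}.
The first of these with x mod 9 = 1 is 37.

37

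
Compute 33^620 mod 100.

1

By repeated squaring mod 100: 33^1≡33, 33^2≡89, 33^4≡21, 33^8≡41, 33^16≡81, 33^32≡61, 33^64≡21, 33^128≡41, 33^256≡81, 33^512≡61.
Since 620 = 4 + 8 + 32 + 64 + 512 in binary, 33^620 ≡ 21·41·61·21·61 ≡ 1 (mod 100).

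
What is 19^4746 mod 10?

The units digit of 19^n cycles with period 2: 9, 1, …
4746 mod 2 = 0, so the last digit matches 9^2 = 1.

1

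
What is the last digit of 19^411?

9

The units digit of 19^n cycles with period 2: 9, 1, …
411 leaves remainder 1 on division by 2, so 19^411 ends in 9.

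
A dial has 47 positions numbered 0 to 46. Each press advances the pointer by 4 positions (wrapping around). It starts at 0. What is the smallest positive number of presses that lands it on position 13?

4⁻¹ ≡ 12 (mod 47) because 4·12 = 48 = 1·47 + 1.
So x ≡ 12·13 = 156 ≡ 15 (mod 47).
Check: 4·15 = 60 = 1·47 + 13.

15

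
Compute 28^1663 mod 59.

Successive squares of 28 mod 59: 28^1≡28, 28^2≡17, 28^4≡53, 28^8≡36, 28^16≡57, 28^32≡4, 28^64≡16, 28^128≡20, 28^256≡46, 28^512≡51, 28^1024≡5.
Since 1663 = 1 + 2 + 4 + 8 + 16 + 32 + 64 + 512 + 1024 in binary, 28^1663 ≡ 28·17·53·36·57·4·16·51·5 ≡ 22 (mod 59).

22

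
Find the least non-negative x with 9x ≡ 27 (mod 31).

3

The inverse of 9 mod 31 is 7 (since 9·7 = 63 ≡ 1).
So x ≡ 7·27 = 189 ≡ 3 (mod 31).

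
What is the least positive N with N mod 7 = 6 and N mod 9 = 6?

x ≡ 6 (mod 7) gives x ∈ {6}.
The first of these with x mod 9 = 6 is 6.

6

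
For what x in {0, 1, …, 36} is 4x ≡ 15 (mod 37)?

4⁻¹ ≡ 28 (mod 37) because 4·28 = 112 = 3·37 + 1.
Multiplying both sides by 28: x ≡ 28·15 = 420 ≡ 13 (mod 37).

13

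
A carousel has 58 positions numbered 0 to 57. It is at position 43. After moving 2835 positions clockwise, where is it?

36

2835 − 48·58 = 51, so 2835 ≡ 51 (mod 58).
(43 + 51) mod 58 = 36.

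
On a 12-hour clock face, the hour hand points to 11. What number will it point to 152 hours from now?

7

Dividing 152 by 12 gives quotient 12 and remainder 8.
11 + 8 → 7 on a 12-hour dial.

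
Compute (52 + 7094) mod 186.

78

7094 − 38·186 = 26, so 7094 ≡ 26 (mod 186).
(52 + 26) mod 186 = 78.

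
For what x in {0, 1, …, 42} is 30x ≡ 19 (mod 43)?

25

30⁻¹ ≡ 33 (mod 43) because 30·33 = 990 = 23·43 + 1.
So x ≡ 33·19 = 627 ≡ 25 (mod 43).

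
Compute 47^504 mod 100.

81

By repeated squaring mod 100: 47^1≡47, 47^2≡9, 47^4≡81, 47^8≡61, 47^16≡21, 47^32≡41, 47^64≡81, 47^128≡61, 47^256≡21.
504 = 8 + 16 + 32 + 64 + 128 + 256, so 47^504 ≡ 61·21·41·81·61·21 ≡ 81 (mod 100).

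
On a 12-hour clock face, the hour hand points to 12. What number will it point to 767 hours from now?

11

767 = 63·12 + 11, so 767 mod 12 = 11.
12 + 11 → 11 on a 12-hour dial.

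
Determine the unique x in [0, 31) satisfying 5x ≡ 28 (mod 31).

The inverse of 5 mod 31 is 25 (since 5·25 = 125 ≡ 1).
So x ≡ 25·28 = 700 ≡ 18 (mod 31).
Check: 5·18 = 90 = 2·31 + 28.

18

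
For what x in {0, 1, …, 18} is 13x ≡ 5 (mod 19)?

15

13⁻¹ ≡ 3 (mod 19) because 13·3 = 39 = 2·19 + 1.
Multiplying both sides by 3: x ≡ 3·5 = 15 ≡ 15 (mod 19).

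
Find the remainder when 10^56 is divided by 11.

1

Square-and-reduce mod 11: 10^1≡10, 10^2≡1, 10^4≡1, 10^8≡1, 10^16≡1, 10^32≡1.
Since 56 = 8 + 16 + 32 in binary, 10^56 ≡ 1·1·1 ≡ 1 (mod 11).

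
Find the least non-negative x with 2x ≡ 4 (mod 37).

2

The inverse of 2 mod 37 is 19 (since 2·19 = 38 ≡ 1).
So x ≡ 19·4 = 76 ≡ 2 (mod 37).
Check: 2·2 = 4 = 0·37 + 4.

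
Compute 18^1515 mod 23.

16

Square-and-reduce mod 23: 18^1≡18, 18^2≡2, 18^4≡4, 18^8≡16, 18^16≡3, 18^32≡9, 18^64≡12, 18^128≡6, 18^256≡13, 18^512≡8, 18^1024≡18.
1515 = 1 + 2 + 8 + 32 + 64 + 128 + 256 + 1024, so 18^1515 ≡ 18·2·16·9·12·6·13·18 ≡ 16 (mod 23).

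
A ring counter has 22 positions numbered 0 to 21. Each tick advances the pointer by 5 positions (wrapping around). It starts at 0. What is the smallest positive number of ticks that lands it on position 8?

6

The inverse of 5 mod 22 is 9 (since 5·9 = 45 ≡ 1).
Multiplying both sides by 9: x ≡ 9·8 = 72 ≡ 6 (mod 22).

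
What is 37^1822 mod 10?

9

Last digits of 7^n: 7, 9, 3, 1 (period 4).
1822 leaves remainder 2 on division by 4, so 37^1822 ends in 9.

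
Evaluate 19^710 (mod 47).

Square-and-reduce mod 47: 19^1≡19, 19^2≡32, 19^4≡37, 19^8≡6, 19^16≡36, 19^32≡27, 19^64≡24, 19^128≡12, 19^256≡3, 19^512≡9.
710 = 2 + 4 + 64 + 128 + 512, so 19^710 ≡ 32·37·24·12·9 ≡ 16 (mod 47).

16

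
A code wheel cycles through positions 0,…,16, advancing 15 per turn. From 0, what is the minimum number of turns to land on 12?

The inverse of 15 mod 17 is 8 (since 15·8 = 120 ≡ 1).
Multiplying both sides by 8: x ≡ 8·12 = 96 ≡ 11 (mod 17).

11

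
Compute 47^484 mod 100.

81

By repeated squaring mod 100: 47^1≡47, 47^2≡9, 47^4≡81, 47^8≡61, 47^16≡21, 47^32≡41, 47^64≡81, 47^128≡61, 47^256≡21.
Since 484 = 4 + 32 + 64 + 128 + 256 in binary, 47^484 ≡ 81·41·81·61·21 ≡ 81 (mod 100).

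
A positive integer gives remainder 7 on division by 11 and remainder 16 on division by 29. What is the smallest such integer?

x ≡ 7 (mod 11) gives x ∈ {7, 18, 29, 40, 51, 62, 73, 84, …}.
The first of these with x mod 29 = 16 is 161.

161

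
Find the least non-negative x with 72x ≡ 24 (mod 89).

72⁻¹ ≡ 68 (mod 89) because 72·68 = 4896 = 55·89 + 1.
Multiplying both sides by 68: x ≡ 68·24 = 1632 ≡ 30 (mod 89).

30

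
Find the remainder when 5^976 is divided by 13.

Square-and-reduce mod 13: 5^1≡5, 5^2≡12, 5^4≡1, 5^8≡1, 5^16≡1, 5^32≡1, 5^64≡1, 5^128≡1, 5^256≡1, 5^512≡1.
Since 976 = 16 + 64 + 128 + 256 + 512 in binary, 5^976 ≡ 1·1·1·1·1 ≡ 1 (mod 13).

1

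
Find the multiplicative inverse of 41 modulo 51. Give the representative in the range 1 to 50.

41·5 = 205 = 4·51 + 1, so 41⁻¹ ≡ 5 (mod 51).

5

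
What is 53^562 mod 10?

Powers of 3 mod 10 repeat with period 4: 3, 9, 7, 1.
562 mod 4 = 2, so the last digit matches 3^2 = 9.

9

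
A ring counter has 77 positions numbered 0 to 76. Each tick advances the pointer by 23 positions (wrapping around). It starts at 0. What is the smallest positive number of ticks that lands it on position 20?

31

23⁻¹ ≡ 67 (mod 77) because 23·67 = 1541 = 20·77 + 1.
So x ≡ 67·20 = 1340 ≡ 31 (mod 77).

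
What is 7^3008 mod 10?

Powers of 7 mod 10 repeat with period 4: 7, 9, 3, 1.
3008 mod 4 = 0, so the last digit matches 7^4 = 1.

1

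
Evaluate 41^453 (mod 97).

Square-and-reduce mod 97: 41^1≡41, 41^2≡32, 41^4≡54, 41^8≡6, 41^16≡36, 41^32≡35, 41^64≡61, 41^128≡35, 41^256≡61.
Since 453 = 1 + 4 + 64 + 128 + 256 in binary, 41^453 ≡ 41·54·61·35·61 ≡ 30 (mod 97).

30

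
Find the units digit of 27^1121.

The units digit of 27^n cycles with period 4: 7, 9, 3, 1, …
1121 mod 4 = 1, so the last digit matches 7^1 = 7.

7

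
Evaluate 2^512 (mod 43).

41

Successive squares of 2 mod 43: 2^1≡2, 2^2≡4, 2^4≡16, 2^8≡41, 2^16≡4, 2^32≡16, 2^64≡41, 2^128≡4, 2^256≡16, 2^512≡41.
512 = 512, so 2^512 ≡ 41 ≡ 41 (mod 43).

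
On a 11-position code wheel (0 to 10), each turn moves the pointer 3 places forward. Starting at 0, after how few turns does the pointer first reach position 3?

1

3⁻¹ ≡ 4 (mod 11) because 3·4 = 12 = 1·11 + 1.
Multiplying both sides by 4: x ≡ 4·3 = 12 ≡ 1 (mod 11).
Check: 3·1 = 3 = 0·11 + 3.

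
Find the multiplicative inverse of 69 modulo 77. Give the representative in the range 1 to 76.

77 = 1·69 + 8
69 = 8·8 + 5
8 = 1·5 + 3
5 = 1·3 + 2
3 = 1·2 + 1
2 = 2·1 + 0
Back-substituting gives 69·48 ≡ 1 (mod 77).

48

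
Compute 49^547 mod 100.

49

Successive squares of 49 mod 100: 49^1≡49, 49^2≡1, 49^4≡1, 49^8≡1, 49^16≡1, 49^32≡1, 49^64≡1, 49^128≡1, 49^256≡1, 49^512≡1.
547 = 1 + 2 + 32 + 512, so 49^547 ≡ 49·1·1·1 ≡ 49 (mod 100).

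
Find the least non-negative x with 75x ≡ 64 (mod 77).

75⁻¹ ≡ 38 (mod 77) because 75·38 = 2850 = 37·77 + 1.
So x ≡ 38·64 = 2432 ≡ 45 (mod 77).

45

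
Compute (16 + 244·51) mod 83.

10

244·51 = 12444.
12444 − 149·83 = 77, so 12444 ≡ 77 (mod 83).
(16 + 77) mod 83 = 10.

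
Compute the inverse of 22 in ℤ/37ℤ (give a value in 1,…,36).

32

37 = 1·22 + 15
22 = 1·15 + 7
15 = 2·7 + 1
7 = 7·1 + 0
Back-substituting gives 22·32 ≡ 1 (mod 37).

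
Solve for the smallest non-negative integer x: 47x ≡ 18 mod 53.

47⁻¹ ≡ 44 (mod 53) because 47·44 = 2068 = 39·53 + 1.
So x ≡ 44·18 = 792 ≡ 50 (mod 53).

50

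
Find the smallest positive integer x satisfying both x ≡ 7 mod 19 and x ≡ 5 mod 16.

197

x ≡ 5 (mod 16) gives x ∈ {5, 21, 37, 53, 69, 85, 101, 117, …}.
The first of these with x mod 19 = 7 is 197.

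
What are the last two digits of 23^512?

21

By repeated squaring mod 100: 23^1≡23, 23^2≡29, 23^4≡41, 23^8≡81, 23^16≡61, 23^32≡21, 23^64≡41, 23^128≡81, 23^256≡61, 23^512≡21.
Since 512 = 512 in binary, 23^512 ≡ 21 ≡ 21 (mod 100).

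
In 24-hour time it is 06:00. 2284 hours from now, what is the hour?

10

Dividing 2284 by 24 gives quotient 95 and remainder 4.
(6 + 4) mod 24 = 10.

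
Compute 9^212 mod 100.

Square-and-reduce mod 100: 9^1≡9, 9^2≡81, 9^4≡61, 9^8≡21, 9^16≡41, 9^32≡81, 9^64≡61, 9^128≡21.
212 = 4 + 16 + 64 + 128, so 9^212 ≡ 61·41·61·21 ≡ 81 (mod 100).

81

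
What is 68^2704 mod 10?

6

Last digits of 8^n: 8, 4, 2, 6 (period 4).
2704 leaves remainder 0 on division by 4, so 68^2704 ends in 6.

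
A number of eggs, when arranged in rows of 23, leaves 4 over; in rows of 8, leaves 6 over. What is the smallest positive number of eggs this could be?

142

Since 8·3 ≡ 1 (mod 23), take x = 6 + 8·((4−6)·3 mod 23) = 6 + 8·17 = 142.
Check: 142 mod 23 = 4, 142 mod 8 = 6.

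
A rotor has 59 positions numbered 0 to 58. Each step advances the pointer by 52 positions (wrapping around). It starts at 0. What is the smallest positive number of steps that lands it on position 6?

The inverse of 52 mod 59 is 42 (since 52·42 = 2184 ≡ 1).
Multiplying both sides by 42: x ≡ 42·6 = 252 ≡ 16 (mod 59).

16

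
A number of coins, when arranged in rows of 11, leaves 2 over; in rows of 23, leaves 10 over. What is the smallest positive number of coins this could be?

79

x ≡ 2 (mod 11) gives x ∈ {2, 13, 24, 35, 46, 57, 68, 79}.
The first of these with x mod 23 = 10 is 79.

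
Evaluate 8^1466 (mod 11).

By repeated squaring mod 11: 8^1≡8, 8^2≡9, 8^4≡4, 8^8≡5, 8^16≡3, 8^32≡9, 8^64≡4, 8^128≡5, 8^256≡3, 8^512≡9, 8^1024≡4.
1466 = 2 + 8 + 16 + 32 + 128 + 256 + 1024, so 8^1466 ≡ 9·5·3·9·5·3·4 ≡ 3 (mod 11).

3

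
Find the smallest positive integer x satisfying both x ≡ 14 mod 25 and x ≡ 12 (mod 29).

x ≡ 14 (mod 25) gives x ∈ {14, 39, 64, 89, 114, 139, 164, 189, …}.
The first of these with x mod 29 = 12 is 389.

389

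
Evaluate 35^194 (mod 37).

30

By repeated squaring mod 37: 35^1≡35, 35^2≡4, 35^4≡16, 35^8≡34, 35^16≡9, 35^32≡7, 35^64≡12, 35^128≡33.
194 = 2 + 64 + 128, so 35^194 ≡ 4·12·33 ≡ 30 (mod 37).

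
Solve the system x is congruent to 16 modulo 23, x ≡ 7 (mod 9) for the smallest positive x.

Since 9·18 ≡ 1 (mod 23), take x = 7 + 9·((16−7)·18 mod 23) = 7 + 9·1 = 16.
Check: 16 mod 23 = 16, 16 mod 9 = 7.

16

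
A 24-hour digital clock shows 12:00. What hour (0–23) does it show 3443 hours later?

3443 = 143·24 + 11, so 3443 mod 24 = 11.
(12 + 11) mod 24 = 23.

23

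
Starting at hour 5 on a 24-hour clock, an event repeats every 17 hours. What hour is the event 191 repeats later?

191·17 = 3247.
3247 mod 24 = 7 (since 135·24 = 3240).
(5 + 7) mod 24 = 12.

12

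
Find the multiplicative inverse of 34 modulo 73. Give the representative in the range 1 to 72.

58

73 = 2·34 + 5
34 = 6·5 + 4
5 = 1·4 + 1
4 = 4·1 + 0
Back-substituting gives 34·58 ≡ 1 (mod 73).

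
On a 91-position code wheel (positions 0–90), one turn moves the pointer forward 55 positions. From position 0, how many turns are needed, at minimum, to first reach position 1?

91 = 1·55 + 36
55 = 1·36 + 19
36 = 1·19 + 17
19 = 1·17 + 2
17 = 8·2 + 1
2 = 2·1 + 0
Back-substituting gives 55·48 ≡ 1 (mod 91).

48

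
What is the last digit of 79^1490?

The units digit of 79^n cycles with period 2: 9, 1, …
1490 leaves remainder 0 on division by 2, so 79^1490 ends in 1.

1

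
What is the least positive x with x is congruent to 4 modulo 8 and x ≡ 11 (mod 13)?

x ≡ 4 (mod 8) gives x ∈ {4, 12, 20, 28, 36, 44, 52, 60, …}.
The first of these with x mod 13 = 11 is 76.

76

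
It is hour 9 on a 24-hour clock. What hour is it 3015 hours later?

0

3015 = 125·24 + 15, so 3015 mod 24 = 15.
(9 + 15) mod 24 = 0.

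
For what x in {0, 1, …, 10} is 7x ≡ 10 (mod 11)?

3

The inverse of 7 mod 11 is 8 (since 7·8 = 56 ≡ 1).
So x ≡ 8·10 = 80 ≡ 3 (mod 11).
Check: 7·3 = 21 = 1·11 + 10.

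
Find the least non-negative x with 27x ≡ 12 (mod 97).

22

The inverse of 27 mod 97 is 18 (since 27·18 = 486 ≡ 1).
So x ≡ 18·12 = 216 ≡ 22 (mod 97).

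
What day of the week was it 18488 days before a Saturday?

18488 = 2641·7 + 1, so 18488 mod 7 = 1.
Saturday − 1 day → Friday.

Friday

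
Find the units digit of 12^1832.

The units digit of 12^n cycles with period 4: 2, 4, 8, 6, …
1832 leaves remainder 0 on division by 4, so 12^1832 ends in 6.

6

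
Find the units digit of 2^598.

4

The units digit of 2^n cycles with period 4: 2, 4, 8, 6, …
598 mod 4 = 2, so the last digit matches 2^2 = 4.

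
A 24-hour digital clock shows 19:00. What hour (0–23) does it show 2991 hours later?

10

2991 mod 24 = 15 (since 124·24 = 2976).
(19 + 15) mod 24 = 10.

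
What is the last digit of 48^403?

Last digits of 8^n: 8, 4, 2, 6 (period 4).
403 leaves remainder 3 on division by 4, so 48^403 ends in 2.

2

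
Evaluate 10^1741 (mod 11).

By repeated squaring mod 11: 10^1≡10, 10^2≡1, 10^4≡1, 10^8≡1, 10^16≡1, 10^32≡1, 10^64≡1, 10^128≡1, 10^256≡1, 10^512≡1, 10^1024≡1.
Since 1741 = 1 + 4 + 8 + 64 + 128 + 512 + 1024 in binary, 10^1741 ≡ 10·1·1·1·1·1·1 ≡ 10 (mod 11).

10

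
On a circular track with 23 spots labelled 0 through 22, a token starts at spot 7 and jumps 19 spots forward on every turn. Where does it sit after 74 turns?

10

74·19 = 1406.
Dividing 1406 by 23 gives quotient 61 and remainder 3.
(7 + 3) mod 23 = 10.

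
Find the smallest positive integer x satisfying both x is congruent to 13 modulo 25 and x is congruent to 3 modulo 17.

Since 17·3 ≡ 1 (mod 25), take x = 3 + 17·((13−3)·3 mod 25) = 3 + 17·5 = 88.
Check: 88 mod 25 = 13, 88 mod 17 = 3.

88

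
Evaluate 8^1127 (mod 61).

Square-and-reduce mod 61: 8^1≡8, 8^2≡3, 8^4≡9, 8^8≡20, 8^16≡34, 8^32≡58, 8^64≡9, 8^128≡20, 8^256≡34, 8^512≡58, 8^1024≡9.
1127 = 1 + 2 + 4 + 32 + 64 + 1024, so 8^1127 ≡ 8·3·9·58·9·9 ≡ 33 (mod 61).

33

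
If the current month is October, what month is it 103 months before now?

103 − 8·12 = 7, so 103 ≡ 7 (mod 12).
October − 7 months → March.

March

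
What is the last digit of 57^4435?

3

Powers of 7 mod 10 repeat with period 4: 7, 9, 3, 1.
4435 mod 4 = 3, so the last digit matches 7^3 = 3.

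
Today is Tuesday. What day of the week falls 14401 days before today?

Sunday

14401 = 2057·7 + 2, so 14401 mod 7 = 2.
Tuesday − 2 days → Sunday.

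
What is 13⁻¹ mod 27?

13·25 = 325 = 12·27 + 1, so 13⁻¹ ≡ 25 (mod 27).

25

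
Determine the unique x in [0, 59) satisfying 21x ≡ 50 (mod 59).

8

21⁻¹ ≡ 45 (mod 59) because 21·45 = 945 = 16·59 + 1.
So x ≡ 45·50 = 2250 ≡ 8 (mod 59).
Check: 21·8 = 168 = 2·59 + 50.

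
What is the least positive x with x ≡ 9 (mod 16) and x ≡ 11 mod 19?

201

x ≡ 9 (mod 16) gives x ∈ {9, 25, 41, 57, 73, 89, 105, 121, …}.
The first of these with x mod 19 = 11 is 201.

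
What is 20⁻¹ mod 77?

27

20·27 = 540 = 7·77 + 1, so 20⁻¹ ≡ 27 (mod 77).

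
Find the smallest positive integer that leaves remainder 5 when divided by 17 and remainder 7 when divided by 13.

x ≡ 7 (mod 13) gives x ∈ {7, 20, 33, 46, 59, 72, 85, 98, …}.
The first of these with x mod 17 = 5 is 124.

124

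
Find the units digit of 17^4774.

9

Last digits of 7^n: 7, 9, 3, 1 (period 4).
4774 mod 4 = 2, so the last digit matches 7^2 = 9.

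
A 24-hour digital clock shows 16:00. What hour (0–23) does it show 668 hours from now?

668 = 27·24 + 20, so 668 mod 24 = 20.
(16 + 20) mod 24 = 12.

12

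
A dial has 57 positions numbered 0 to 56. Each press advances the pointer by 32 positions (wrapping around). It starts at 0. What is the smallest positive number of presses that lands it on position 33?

42

The inverse of 32 mod 57 is 41 (since 32·41 = 1312 ≡ 1).
Multiplying both sides by 41: x ≡ 41·33 = 1353 ≡ 42 (mod 57).
Check: 32·42 = 1344 = 23·57 + 33.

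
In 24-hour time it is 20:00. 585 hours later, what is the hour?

585 mod 24 = 9 (since 24·24 = 576).
(20 + 9) mod 24 = 5.

5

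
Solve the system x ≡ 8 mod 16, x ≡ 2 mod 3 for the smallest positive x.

Since 3·11 ≡ 1 (mod 16), take x = 2 + 3·((8−2)·11 mod 16) = 2 + 3·2 = 8.
Check: 8 mod 16 = 8, 8 mod 3 = 2.

8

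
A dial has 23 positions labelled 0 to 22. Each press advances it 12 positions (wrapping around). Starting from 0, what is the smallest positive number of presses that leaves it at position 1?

2

12·2 = 24 = 1·23 + 1, so 12⁻¹ ≡ 2 (mod 23).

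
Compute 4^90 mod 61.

1

Square-and-reduce mod 61: 4^1≡4, 4^2≡16, 4^4≡12, 4^8≡22, 4^16≡57, 4^32≡16, 4^64≡12.
Since 90 = 2 + 8 + 16 + 64 in binary, 4^90 ≡ 16·22·57·12 ≡ 1 (mod 61).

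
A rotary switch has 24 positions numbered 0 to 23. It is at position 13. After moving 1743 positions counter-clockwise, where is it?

1743 = 72·24 + 15, so 1743 mod 24 = 15.
(13 − 15) mod 24 = 22.

22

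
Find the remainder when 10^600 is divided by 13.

By repeated squaring mod 13: 10^1≡10, 10^2≡9, 10^4≡3, 10^8≡9, 10^16≡3, 10^32≡9, 10^64≡3, 10^128≡9, 10^256≡3, 10^512≡9.
Since 600 = 8 + 16 + 64 + 512 in binary, 10^600 ≡ 9·3·3·9 ≡ 1 (mod 13).

1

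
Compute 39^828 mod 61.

Successive squares of 39 mod 61: 39^1≡39, 39^2≡57, 39^4≡16, 39^8≡12, 39^16≡22, 39^32≡57, 39^64≡16, 39^128≡12, 39^256≡22, 39^512≡57.
Since 828 = 4 + 8 + 16 + 32 + 256 + 512 in binary, 39^828 ≡ 16·12·22·57·22·57 ≡ 34 (mod 61).

34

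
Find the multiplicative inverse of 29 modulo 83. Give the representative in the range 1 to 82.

63

83 = 2·29 + 25
29 = 1·25 + 4
25 = 6·4 + 1
4 = 4·1 + 0
Back-substituting gives 29·63 ≡ 1 (mod 83).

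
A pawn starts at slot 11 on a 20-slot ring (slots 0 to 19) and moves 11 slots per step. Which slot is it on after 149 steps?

149·11 = 1639.
Dividing 1639 by 20 gives quotient 81 and remainder 19.
(11 + 19) mod 20 = 10.

10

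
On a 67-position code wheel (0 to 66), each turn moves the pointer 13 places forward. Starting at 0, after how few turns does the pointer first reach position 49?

13⁻¹ ≡ 31 (mod 67) because 13·31 = 403 = 6·67 + 1.
Multiplying both sides by 31: x ≡ 31·49 = 1519 ≡ 45 (mod 67).

45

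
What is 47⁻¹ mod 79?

79 = 1·47 + 32
47 = 1·32 + 15
32 = 2·15 + 2
15 = 7·2 + 1
2 = 2·1 + 0
Back-substituting gives 47·37 ≡ 1 (mod 79).

37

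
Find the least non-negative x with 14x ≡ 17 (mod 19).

8

14⁻¹ ≡ 15 (mod 19) because 14·15 = 210 = 11·19 + 1.
Multiplying both sides by 15: x ≡ 15·17 = 255 ≡ 8 (mod 19).
Check: 14·8 = 112 = 5·19 + 17.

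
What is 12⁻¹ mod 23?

2

23 = 1·12 + 11
12 = 1·11 + 1
11 = 11·1 + 0
Back-substituting gives 12·2 ≡ 1 (mod 23).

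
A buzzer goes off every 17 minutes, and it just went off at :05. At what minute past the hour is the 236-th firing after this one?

236·17 = 4012.
4012 = 66·60 + 52, so 4012 mod 60 = 52.
(5 + 52) mod 60 = 57.

57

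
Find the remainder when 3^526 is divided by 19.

Successive squares of 3 mod 19: 3^1≡3, 3^2≡9, 3^4≡5, 3^8≡6, 3^16≡17, 3^32≡4, 3^64≡16, 3^128≡9, 3^256≡5, 3^512≡6.
Since 526 = 2 + 4 + 8 + 512 in binary, 3^526 ≡ 9·5·6·6 ≡ 5 (mod 19).

5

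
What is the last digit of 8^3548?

6

Powers of 8 mod 10 repeat with period 4: 8, 4, 2, 6.
3548 mod 4 = 0, so the last digit matches 8^4 = 6.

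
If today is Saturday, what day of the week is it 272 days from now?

272 mod 7 = 6 (since 38·7 = 266).
Saturday + 6 days → Friday.

Friday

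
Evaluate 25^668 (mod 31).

5

Successive squares of 25 mod 31: 25^1≡25, 25^2≡5, 25^4≡25, 25^8≡5, 25^16≡25, 25^32≡5, 25^64≡25, 25^128≡5, 25^256≡25, 25^512≡5.
Since 668 = 4 + 8 + 16 + 128 + 512 in binary, 25^668 ≡ 25·5·25·5·5 ≡ 5 (mod 31).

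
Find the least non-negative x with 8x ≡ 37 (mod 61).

58

8⁻¹ ≡ 23 (mod 61) because 8·23 = 184 = 3·61 + 1.
Multiplying both sides by 23: x ≡ 23·37 = 851 ≡ 58 (mod 61).
Check: 8·58 = 464 = 7·61 + 37.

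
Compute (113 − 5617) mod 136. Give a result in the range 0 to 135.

72

5617 = 41·136 + 41, so 5617 mod 136 = 41.
(113 − 41) mod 136 = 72.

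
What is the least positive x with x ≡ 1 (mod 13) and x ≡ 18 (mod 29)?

105

x ≡ 1 (mod 13) gives x ∈ {1, 14, 27, 40, 53, 66, 79, 92, …}.
The first of these with x mod 29 = 18 is 105.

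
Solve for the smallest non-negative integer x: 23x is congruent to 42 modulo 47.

23⁻¹ ≡ 45 (mod 47) because 23·45 = 1035 = 22·47 + 1.
Multiplying both sides by 45: x ≡ 45·42 = 1890 ≡ 10 (mod 47).

10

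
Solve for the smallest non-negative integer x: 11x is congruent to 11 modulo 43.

1

11⁻¹ ≡ 4 (mod 43) because 11·4 = 44 = 1·43 + 1.
Multiplying both sides by 4: x ≡ 4·11 = 44 ≡ 1 (mod 43).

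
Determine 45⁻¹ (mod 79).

72

45·72 = 3240 = 41·79 + 1, so 45⁻¹ ≡ 72 (mod 79).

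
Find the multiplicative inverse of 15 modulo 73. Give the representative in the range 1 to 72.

73 = 4·15 + 13
15 = 1·13 + 2
13 = 6·2 + 1
2 = 2·1 + 0
Back-substituting gives 15·39 ≡ 1 (mod 73).

39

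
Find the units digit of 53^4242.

Last digits of 3^n: 3, 9, 7, 1 (period 4).
4242 leaves remainder 2 on division by 4, so 53^4242 ends in 9.

9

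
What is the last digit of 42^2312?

Powers of 2 mod 10 repeat with period 4: 2, 4, 8, 6.
2312 leaves remainder 0 on division by 4, so 42^2312 ends in 6.

6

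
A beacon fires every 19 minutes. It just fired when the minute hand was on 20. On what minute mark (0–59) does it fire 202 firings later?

18

202·19 = 3838.
3838 − 63·60 = 58, so 3838 ≡ 58 (mod 60).
(20 + 58) mod 60 = 18.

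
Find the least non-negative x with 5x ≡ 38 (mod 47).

The inverse of 5 mod 47 is 19 (since 5·19 = 95 ≡ 1).
So x ≡ 19·38 = 722 ≡ 17 (mod 47).

17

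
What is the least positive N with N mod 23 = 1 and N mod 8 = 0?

24

x ≡ 0 (mod 8) gives x ∈ {0, 8, 16, 24}.
The first of these with x mod 23 = 1 is 24.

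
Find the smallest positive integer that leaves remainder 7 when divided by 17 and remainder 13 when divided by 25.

313

x ≡ 7 (mod 17) gives x ∈ {7, 24, 41, 58, 75, 92, 109, 126, …}.
The first of these with x mod 25 = 13 is 313.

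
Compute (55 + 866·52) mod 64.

866·52 = 45032.
45032 − 703·64 = 40, so 45032 ≡ 40 (mod 64).
(55 + 40) mod 64 = 31.

31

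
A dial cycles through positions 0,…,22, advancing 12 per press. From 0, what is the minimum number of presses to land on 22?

The inverse of 12 mod 23 is 2 (since 12·2 = 24 ≡ 1).
So x ≡ 2·22 = 44 ≡ 21 (mod 23).

21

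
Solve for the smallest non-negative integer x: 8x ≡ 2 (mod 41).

31

8⁻¹ ≡ 36 (mod 41) because 8·36 = 288 = 7·41 + 1.
So x ≡ 36·2 = 72 ≡ 31 (mod 41).
Check: 8·31 = 248 = 6·41 + 2.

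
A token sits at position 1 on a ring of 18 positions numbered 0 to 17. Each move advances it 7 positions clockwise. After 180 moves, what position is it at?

1

180·7 = 1260.
Dividing 1260 by 18 gives quotient 70 and remainder 0.
(1 + 0) mod 18 = 1.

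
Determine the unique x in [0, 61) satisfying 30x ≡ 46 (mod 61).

The inverse of 30 mod 61 is 59 (since 30·59 = 1770 ≡ 1).
So x ≡ 59·46 = 2714 ≡ 30 (mod 61).
Check: 30·30 = 900 = 14·61 + 46.

30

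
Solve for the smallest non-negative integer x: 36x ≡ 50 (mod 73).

46

The inverse of 36 mod 73 is 71 (since 36·71 = 2556 ≡ 1).
So x ≡ 71·50 = 3550 ≡ 46 (mod 73).
Check: 36·46 = 1656 = 22·73 + 50.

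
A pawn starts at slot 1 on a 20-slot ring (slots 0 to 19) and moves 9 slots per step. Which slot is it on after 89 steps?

2

89·9 = 801.
801 − 40·20 = 1, so 801 ≡ 1 (mod 20).
(1 + 1) mod 20 = 2.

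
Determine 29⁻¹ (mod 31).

15

29·15 = 435 = 14·31 + 1, so 29⁻¹ ≡ 15 (mod 31).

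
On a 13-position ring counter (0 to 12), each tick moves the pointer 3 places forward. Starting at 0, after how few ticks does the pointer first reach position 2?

5

3⁻¹ ≡ 9 (mod 13) because 3·9 = 27 = 2·13 + 1.
So x ≡ 9·2 = 18 ≡ 5 (mod 13).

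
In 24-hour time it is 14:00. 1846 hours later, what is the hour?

1846 = 76·24 + 22, so 1846 mod 24 = 22.
(14 + 22) mod 24 = 12.

12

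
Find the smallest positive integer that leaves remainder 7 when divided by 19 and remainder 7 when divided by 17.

Since 17·9 ≡ 1 (mod 19), take x = 7 + 17·((7−7)·9 mod 19) = 7 + 17·0 = 7.
Check: 7 mod 19 = 7, 7 mod 17 = 7.

7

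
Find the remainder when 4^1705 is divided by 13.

4

By repeated squaring mod 13: 4^1≡4, 4^2≡3, 4^4≡9, 4^8≡3, 4^16≡9, 4^32≡3, 4^64≡9, 4^128≡3, 4^256≡9, 4^512≡3, 4^1024≡9.
1705 = 1 + 8 + 32 + 128 + 512 + 1024, so 4^1705 ≡ 4·3·3·3·3·9 ≡ 4 (mod 13).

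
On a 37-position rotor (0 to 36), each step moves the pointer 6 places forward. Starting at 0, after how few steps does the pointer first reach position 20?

6⁻¹ ≡ 31 (mod 37) because 6·31 = 186 = 5·37 + 1.
Multiplying both sides by 31: x ≡ 31·20 = 620 ≡ 28 (mod 37).

28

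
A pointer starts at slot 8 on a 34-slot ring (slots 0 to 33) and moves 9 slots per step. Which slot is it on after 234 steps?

234·9 = 2106.
Dividing 2106 by 34 gives quotient 61 and remainder 32.
(8 + 32) mod 34 = 6.

6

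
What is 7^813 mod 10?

Powers of 7 mod 10 repeat with period 4: 7, 9, 3, 1.
813 mod 4 = 1, so the last digit matches 7^1 = 7.

7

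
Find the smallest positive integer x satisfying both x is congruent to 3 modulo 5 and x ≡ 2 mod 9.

38

Since 9·4 ≡ 1 (mod 5), take x = 2 + 9·((3−2)·4 mod 5) = 2 + 9·4 = 38.
Check: 38 mod 5 = 3, 38 mod 9 = 2.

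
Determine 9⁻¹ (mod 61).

9·34 = 306 = 5·61 + 1, so 9⁻¹ ≡ 34 (mod 61).

34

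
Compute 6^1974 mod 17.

8

Square-and-reduce mod 17: 6^1≡6, 6^2≡2, 6^4≡4, 6^8≡16, 6^16≡1, 6^32≡1, 6^64≡1, 6^128≡1, 6^256≡1, 6^512≡1, 6^1024≡1.
Since 1974 = 2 + 4 + 16 + 32 + 128 + 256 + 512 + 1024 in binary, 6^1974 ≡ 2·4·1·1·1·1·1·1 ≡ 8 (mod 17).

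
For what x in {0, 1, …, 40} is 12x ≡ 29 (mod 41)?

40

12⁻¹ ≡ 24 (mod 41) because 12·24 = 288 = 7·41 + 1.
So x ≡ 24·29 = 696 ≡ 40 (mod 41).
Check: 12·40 = 480 = 11·41 + 29.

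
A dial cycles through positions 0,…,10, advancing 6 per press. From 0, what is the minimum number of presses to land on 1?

6⁻¹ ≡ 2 (mod 11) because 6·2 = 12 = 1·11 + 1.
Multiplying both sides by 2: x ≡ 2·1 = 2 ≡ 2 (mod 11).

2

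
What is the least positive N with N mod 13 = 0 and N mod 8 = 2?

26

Since 8·5 ≡ 1 (mod 13), take x = 2 + 8·((0−2)·5 mod 13) = 2 + 8·3 = 26.
Check: 26 mod 13 = 0, 26 mod 8 = 2.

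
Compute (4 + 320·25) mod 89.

83

320·25 = 8000.
Dividing 8000 by 89 gives quotient 89 and remainder 79.
(4 + 79) mod 89 = 83.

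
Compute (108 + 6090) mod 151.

6090 mod 151 = 50 (since 40·151 = 6040).
(108 + 50) mod 151 = 7.

7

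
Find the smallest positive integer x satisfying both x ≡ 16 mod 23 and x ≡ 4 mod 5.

Since 5·14 ≡ 1 (mod 23), take x = 4 + 5·((16−4)·14 mod 23) = 4 + 5·7 = 39.
Check: 39 mod 23 = 16, 39 mod 5 = 4.

39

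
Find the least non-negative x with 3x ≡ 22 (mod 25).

3⁻¹ ≡ 17 (mod 25) because 3·17 = 51 = 2·25 + 1.
So x ≡ 17·22 = 374 ≡ 24 (mod 25).

24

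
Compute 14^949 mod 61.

14

Successive squares of 14 mod 61: 14^1≡14, 14^2≡13, 14^4≡47, 14^8≡13, 14^16≡47, 14^32≡13, 14^64≡47, 14^128≡13, 14^256≡47, 14^512≡13.
Since 949 = 1 + 4 + 16 + 32 + 128 + 256 + 512 in binary, 14^949 ≡ 14·47·47·13·13·47·13 ≡ 14 (mod 61).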